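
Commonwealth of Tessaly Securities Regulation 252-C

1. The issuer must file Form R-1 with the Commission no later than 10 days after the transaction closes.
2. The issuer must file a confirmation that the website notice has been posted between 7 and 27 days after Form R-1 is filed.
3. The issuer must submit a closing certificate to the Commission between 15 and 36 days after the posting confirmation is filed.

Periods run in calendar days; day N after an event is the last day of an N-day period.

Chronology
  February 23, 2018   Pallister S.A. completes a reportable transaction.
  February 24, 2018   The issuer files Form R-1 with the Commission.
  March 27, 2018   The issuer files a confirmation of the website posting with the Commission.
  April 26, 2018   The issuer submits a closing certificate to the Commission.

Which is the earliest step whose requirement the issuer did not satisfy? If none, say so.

Step 2

(1) due by February 23, 2018 + 10 days = March 5, 2018; done February 24, 2018 — timely.
(2) the permitted window runs from February 24, 2018 + 7 = March 3, 2018 to February 24, 2018 + 27 = March 23, 2018; done March 27, 2018 — 4 days after the window closed.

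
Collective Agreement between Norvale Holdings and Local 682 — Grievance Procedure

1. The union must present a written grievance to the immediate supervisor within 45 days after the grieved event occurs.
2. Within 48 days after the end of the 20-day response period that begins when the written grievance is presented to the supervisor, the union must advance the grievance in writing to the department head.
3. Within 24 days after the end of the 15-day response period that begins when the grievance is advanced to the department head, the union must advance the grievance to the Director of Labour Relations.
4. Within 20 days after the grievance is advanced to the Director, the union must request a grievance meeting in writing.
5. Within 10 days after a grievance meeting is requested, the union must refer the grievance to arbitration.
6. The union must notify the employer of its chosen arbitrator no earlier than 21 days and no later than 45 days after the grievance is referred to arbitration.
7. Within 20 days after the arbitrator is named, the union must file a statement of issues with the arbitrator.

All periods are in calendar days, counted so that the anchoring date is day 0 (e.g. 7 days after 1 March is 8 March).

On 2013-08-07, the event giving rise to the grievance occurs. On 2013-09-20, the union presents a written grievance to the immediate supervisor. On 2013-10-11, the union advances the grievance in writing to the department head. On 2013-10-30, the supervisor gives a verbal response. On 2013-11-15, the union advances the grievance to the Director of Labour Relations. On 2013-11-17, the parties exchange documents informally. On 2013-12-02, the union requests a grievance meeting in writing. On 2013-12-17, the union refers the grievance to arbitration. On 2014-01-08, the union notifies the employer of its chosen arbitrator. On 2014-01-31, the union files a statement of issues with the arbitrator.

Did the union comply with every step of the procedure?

(1) due by 2013-08-07 + 45 days = 2013-09-21; done 2013-09-20 — timely.
(2) due by 2013-10-10 + 48 days = 2013-11-27; completed 2013-10-11, before the deadline.
(3) due by 2013-10-26 + 24 days = 2013-11-19; done 2013-11-15 — timely.
(4) due by 2013-11-15 + 20 days = 2013-12-05; done 2013-12-02 — timely.
(5) due by 2013-12-02 + 10 days = 2013-12-12; not done until 2013-12-17, 5 days after the deadline.
No need to go further; step 5 was not satisfied.

No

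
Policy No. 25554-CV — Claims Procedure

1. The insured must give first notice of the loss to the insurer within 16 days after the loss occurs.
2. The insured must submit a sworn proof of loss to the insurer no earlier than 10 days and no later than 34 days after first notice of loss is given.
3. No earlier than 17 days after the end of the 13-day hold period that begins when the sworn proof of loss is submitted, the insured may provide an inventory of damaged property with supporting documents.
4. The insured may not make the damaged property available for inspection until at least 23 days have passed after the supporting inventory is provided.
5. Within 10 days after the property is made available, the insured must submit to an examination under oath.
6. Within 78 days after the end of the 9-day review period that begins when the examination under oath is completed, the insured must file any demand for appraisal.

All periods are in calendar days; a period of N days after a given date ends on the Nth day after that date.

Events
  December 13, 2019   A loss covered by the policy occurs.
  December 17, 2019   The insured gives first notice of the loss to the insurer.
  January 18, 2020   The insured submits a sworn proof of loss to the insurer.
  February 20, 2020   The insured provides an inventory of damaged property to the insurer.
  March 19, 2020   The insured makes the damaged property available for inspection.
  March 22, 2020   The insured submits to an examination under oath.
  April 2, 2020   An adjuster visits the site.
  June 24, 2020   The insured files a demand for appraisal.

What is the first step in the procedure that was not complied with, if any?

Step 6

Step 1: 16 days after December 13, 2019 (when the loss occurs) is December 29, 2019; completed December 17, 2019, before the deadline.
Step 2: the window is 10–34 days after December 17, 2019 (when first notice of loss is given), so December 27, 2019 through January 20, 2020; done January 18, 2020 — within the window.
Step 3: the earliest permitted date is 17 days after January 31, 2020 (end of the 13-day hold period, which began when the sworn proof of loss is submitted on January 18, 2020), i.e. February 17, 2020; February 20, 2020 is on or after that date.
Step 4: the earliest permitted date is 23 days after February 20, 2020 (when the supporting inventory is provided), i.e. March 14, 2020; done March 19, 2020, after the minimum wait.
Step 5: 10 days after March 19, 2020 (when the property is made available) is March 29, 2020; March 22, 2020 is within that limit.
Step 6: 78 days after March 31, 2020 (end of the 9-day review period, which began when the examination under oath is completed on March 22, 2020) is June 17, 2020; not done until June 24, 2020, 7 days after the deadline.
That is the first point of non-compliance.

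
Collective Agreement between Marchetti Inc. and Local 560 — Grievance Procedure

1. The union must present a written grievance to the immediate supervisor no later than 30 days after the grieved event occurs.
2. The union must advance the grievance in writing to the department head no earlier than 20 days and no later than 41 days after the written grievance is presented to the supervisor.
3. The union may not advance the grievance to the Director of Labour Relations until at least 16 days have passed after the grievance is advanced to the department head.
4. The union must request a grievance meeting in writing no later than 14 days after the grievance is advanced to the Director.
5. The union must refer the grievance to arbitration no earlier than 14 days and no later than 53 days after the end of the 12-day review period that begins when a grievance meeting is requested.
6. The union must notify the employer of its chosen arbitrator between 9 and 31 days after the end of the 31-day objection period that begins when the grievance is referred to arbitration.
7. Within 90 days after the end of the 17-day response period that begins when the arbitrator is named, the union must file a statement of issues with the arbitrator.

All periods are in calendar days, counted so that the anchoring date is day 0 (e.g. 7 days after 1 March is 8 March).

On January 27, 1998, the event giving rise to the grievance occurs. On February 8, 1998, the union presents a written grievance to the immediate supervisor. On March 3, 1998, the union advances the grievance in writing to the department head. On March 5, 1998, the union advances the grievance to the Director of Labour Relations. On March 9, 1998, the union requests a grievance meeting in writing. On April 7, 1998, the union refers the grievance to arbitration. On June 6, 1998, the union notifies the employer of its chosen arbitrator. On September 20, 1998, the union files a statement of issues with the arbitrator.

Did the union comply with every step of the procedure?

Step 1: 30 days after January 27, 1998 (when the grieved event occurs) is February 26, 1998; completed February 8, 1998, before the deadline.
Step 2: the window is 20–41 days after February 8, 1998 (when the written grievance is presented to the supervisor), so February 28, 1998 through March 21, 1998; March 3, 1998 falls inside that range.
Step 3: the earliest permitted date is 16 days after March 3, 1998 (when the grievance is advanced to the department head), i.e. March 19, 1998; acted on March 5, 1998, 14 days prematurely.

No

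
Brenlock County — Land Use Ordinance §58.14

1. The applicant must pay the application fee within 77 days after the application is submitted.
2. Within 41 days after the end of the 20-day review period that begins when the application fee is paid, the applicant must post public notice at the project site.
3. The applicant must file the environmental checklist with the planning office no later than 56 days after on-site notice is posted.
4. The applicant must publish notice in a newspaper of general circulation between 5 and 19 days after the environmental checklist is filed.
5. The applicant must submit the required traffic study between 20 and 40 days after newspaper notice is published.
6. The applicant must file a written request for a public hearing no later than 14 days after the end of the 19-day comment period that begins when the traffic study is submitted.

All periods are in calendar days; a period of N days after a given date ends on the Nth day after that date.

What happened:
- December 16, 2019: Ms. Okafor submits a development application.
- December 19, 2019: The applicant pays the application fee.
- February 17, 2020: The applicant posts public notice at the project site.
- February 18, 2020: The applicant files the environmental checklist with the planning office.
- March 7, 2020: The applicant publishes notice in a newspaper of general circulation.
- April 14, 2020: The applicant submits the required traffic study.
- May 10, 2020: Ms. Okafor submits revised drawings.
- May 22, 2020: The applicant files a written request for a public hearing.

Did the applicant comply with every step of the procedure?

No

Step 1: 77 days after December 16, 2019 (when the application is submitted) is March 2, 2020; December 19, 2019 is within that limit.
Step 2: 41 days after January 8, 2020 (end of the 20-day review period, which began when the application fee is paid on December 19, 2019) is February 18, 2020; completed February 17, 2020, before the deadline.
Step 3: 56 days after February 17, 2020 (when on-site notice is posted) is April 13, 2020; done February 18, 2020 — timely.
Step 4: the window is 5–19 days after February 18, 2020 (when the environmental checklist is filed), so February 23, 2020 through March 8, 2020; March 7, 2020 falls inside that range.
Step 5: the window is 20–40 days after March 7, 2020 (when newspaper notice is published), so March 27, 2020 through April 16, 2020; done April 14, 2020 — within the window.
Step 6: 14 days after May 3, 2020 (end of the 19-day comment period, which began when the traffic study is submitted on April 14, 2020) is May 17, 2020; done May 22, 2020 — 5 days late.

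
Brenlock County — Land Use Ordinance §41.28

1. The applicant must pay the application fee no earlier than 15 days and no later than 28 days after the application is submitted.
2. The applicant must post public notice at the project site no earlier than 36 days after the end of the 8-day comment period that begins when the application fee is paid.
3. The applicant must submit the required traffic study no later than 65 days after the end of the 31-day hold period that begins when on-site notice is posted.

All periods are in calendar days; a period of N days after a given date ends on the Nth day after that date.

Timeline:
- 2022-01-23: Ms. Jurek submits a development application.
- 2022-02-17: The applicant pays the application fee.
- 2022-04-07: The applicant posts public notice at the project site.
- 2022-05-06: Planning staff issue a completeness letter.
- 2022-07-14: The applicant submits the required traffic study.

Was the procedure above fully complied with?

(1) the permitted window runs from 2022-01-23 + 15 = 2022-02-07 to 2022-01-23 + 28 = 2022-02-20; done 2022-02-17, which is between those dates.
(2) permitted from 2022-02-25 + 36 days = 2022-04-02 onward; 2022-04-07 is on or after that date.
(3) due by 2022-05-08 + 65 days = 2022-07-12; 2022-07-14 misses that deadline by 2 days.

No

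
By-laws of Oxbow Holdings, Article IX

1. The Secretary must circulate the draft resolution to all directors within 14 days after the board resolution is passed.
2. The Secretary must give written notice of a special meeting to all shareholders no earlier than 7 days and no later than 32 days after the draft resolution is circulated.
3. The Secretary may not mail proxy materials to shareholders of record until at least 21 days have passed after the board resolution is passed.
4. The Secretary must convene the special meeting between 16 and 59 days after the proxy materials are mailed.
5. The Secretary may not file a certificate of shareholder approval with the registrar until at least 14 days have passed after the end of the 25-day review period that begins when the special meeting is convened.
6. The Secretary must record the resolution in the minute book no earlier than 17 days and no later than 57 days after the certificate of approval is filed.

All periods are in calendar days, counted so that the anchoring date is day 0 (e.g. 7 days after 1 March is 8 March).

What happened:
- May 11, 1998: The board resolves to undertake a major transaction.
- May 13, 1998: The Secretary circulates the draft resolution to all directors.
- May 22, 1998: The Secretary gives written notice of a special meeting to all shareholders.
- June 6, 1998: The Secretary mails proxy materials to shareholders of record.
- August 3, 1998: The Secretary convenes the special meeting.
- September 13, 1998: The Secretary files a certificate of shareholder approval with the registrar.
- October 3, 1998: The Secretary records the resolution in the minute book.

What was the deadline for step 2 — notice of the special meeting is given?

June 14, 1998

Step 2 runs from May 13, 1998, when the draft resolution is circulated. The window is 7–32 days after May 13, 1998; it closes on June 14, 1998.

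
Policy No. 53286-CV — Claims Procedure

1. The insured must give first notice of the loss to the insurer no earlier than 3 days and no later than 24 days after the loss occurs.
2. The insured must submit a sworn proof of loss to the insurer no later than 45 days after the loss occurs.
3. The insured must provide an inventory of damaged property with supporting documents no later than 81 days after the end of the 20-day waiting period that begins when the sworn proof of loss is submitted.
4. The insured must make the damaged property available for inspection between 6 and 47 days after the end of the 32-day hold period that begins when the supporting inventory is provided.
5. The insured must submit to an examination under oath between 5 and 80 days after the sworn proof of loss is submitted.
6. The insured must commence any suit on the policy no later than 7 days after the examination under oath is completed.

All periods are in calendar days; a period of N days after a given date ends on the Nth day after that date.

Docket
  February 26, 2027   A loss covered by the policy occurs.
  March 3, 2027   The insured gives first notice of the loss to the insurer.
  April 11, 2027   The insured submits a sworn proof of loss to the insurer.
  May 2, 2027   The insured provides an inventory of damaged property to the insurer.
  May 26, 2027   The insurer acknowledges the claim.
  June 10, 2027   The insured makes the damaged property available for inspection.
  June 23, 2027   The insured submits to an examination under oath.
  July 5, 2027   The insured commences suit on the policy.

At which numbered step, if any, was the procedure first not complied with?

Step 1 — 3 and 24 days from February 26, 2027 (when the loss occurs) are March 1, 2027 and March 22, 2027 respectively; March 3, 2027 falls inside that range.
Step 2 — counting 45 days from February 26, 2027 (when the loss occurs) gives a deadline of April 12, 2027; done April 11, 2027 — timely.
Step 3 — counting 81 days from May 1, 2027 (end of the 20-day waiting period, which began when the sworn proof of loss is submitted on April 11, 2027) gives a deadline of July 21, 2027; completed May 2, 2027, before the deadline.
Step 4 — 6 and 47 days from June 3, 2027 (end of the 32-day hold period, which began when the supporting inventory is provided on May 2, 2027) are June 9, 2027 and July 20, 2027 respectively; done June 10, 2027, which is between those dates.
Step 5 — 5 and 80 days from April 11, 2027 (when the sworn proof of loss is submitted) are April 16, 2027 and June 30, 2027 respectively; done June 23, 2027, which is between those dates.
Step 6 — counting 7 days from June 23, 2027 (when the examination under oath is completed) gives a deadline of June 30, 2027; done July 5, 2027 — 5 days late.

Step 6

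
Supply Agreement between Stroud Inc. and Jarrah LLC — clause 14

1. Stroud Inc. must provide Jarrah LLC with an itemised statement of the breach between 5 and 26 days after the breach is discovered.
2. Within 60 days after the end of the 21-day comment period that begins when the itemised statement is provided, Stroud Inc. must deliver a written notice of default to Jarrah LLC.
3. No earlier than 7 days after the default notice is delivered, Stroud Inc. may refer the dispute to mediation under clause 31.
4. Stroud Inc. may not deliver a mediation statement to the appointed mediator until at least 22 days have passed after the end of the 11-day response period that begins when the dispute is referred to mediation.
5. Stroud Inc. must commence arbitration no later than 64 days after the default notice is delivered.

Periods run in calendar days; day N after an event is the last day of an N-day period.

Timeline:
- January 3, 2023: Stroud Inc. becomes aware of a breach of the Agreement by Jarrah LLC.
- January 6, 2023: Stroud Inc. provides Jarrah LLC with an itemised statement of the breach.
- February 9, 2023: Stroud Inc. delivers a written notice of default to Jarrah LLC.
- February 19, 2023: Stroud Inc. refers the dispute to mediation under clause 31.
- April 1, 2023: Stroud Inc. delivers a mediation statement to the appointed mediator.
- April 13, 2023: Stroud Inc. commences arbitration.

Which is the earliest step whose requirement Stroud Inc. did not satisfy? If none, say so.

Step 1

Step 1 — 5 and 26 days from January 3, 2023 (when the breach is discovered) are January 8, 2023 and January 29, 2023 respectively; done January 6, 2023 — 2 days before the window opened.
The analysis stops there.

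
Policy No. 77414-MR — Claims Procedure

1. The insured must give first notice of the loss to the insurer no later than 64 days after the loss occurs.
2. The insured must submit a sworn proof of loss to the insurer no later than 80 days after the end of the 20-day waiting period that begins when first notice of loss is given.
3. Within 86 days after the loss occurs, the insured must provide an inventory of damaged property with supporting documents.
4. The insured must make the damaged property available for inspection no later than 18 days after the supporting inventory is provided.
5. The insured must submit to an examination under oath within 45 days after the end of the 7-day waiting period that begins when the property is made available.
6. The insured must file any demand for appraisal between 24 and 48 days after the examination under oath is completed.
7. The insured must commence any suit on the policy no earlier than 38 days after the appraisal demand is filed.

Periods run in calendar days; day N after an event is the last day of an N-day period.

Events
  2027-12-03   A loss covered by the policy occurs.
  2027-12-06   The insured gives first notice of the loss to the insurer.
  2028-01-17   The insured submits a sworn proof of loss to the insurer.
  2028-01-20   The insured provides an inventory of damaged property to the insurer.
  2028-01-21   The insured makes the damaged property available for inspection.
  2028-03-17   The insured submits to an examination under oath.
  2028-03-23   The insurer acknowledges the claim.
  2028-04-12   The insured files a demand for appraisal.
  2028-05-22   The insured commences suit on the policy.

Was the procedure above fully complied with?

Step 1 — counting 64 days from 2027-12-03 (when the loss occurs) gives a deadline of 2028-02-05; 2027-12-06 is within that limit.
Step 2 — counting 80 days from 2027-12-26 (end of the 20-day waiting period, which began when first notice of loss is given on 2027-12-06) gives a deadline of 2028-03-15; completed 2028-01-17, before the deadline.
Step 3 — counting 86 days from 2027-12-03 (when the loss occurs) gives a deadline of 2028-02-27; 2028-01-20 is within that limit.
Step 4 — counting 18 days from 2028-01-20 (when the supporting inventory is provided) gives a deadline of 2028-02-07; 2028-01-21 is within that limit.
Step 5 — counting 45 days from 2028-01-28 (end of the 7-day waiting period, which began when the property is made available on 2028-01-21) gives a deadline of 2028-03-13; 2028-03-17 misses that deadline by 4 days.
The analysis stops there.

No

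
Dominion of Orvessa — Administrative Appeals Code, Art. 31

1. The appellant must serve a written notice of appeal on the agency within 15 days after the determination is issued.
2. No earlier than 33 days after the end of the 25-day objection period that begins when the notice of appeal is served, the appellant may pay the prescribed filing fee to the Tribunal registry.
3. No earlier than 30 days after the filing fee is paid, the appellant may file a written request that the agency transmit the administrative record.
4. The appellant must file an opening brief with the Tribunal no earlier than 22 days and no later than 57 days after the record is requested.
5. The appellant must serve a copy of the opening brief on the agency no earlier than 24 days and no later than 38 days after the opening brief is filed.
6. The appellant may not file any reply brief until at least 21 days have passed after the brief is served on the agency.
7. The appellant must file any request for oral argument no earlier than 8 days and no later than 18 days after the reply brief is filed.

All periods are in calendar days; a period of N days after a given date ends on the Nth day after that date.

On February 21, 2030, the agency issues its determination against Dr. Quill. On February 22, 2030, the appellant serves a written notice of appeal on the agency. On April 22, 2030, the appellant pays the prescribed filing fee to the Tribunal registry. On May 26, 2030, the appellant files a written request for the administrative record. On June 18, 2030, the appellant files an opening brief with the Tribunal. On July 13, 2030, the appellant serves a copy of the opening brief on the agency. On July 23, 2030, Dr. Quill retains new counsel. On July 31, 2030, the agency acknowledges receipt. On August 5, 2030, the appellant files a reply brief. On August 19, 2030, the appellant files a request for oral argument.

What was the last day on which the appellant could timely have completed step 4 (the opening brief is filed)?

Step 4 runs from May 26, 2030, when the record is requested. The window is 22–57 days after May 26, 2030; it closes on July 22, 2030.

July 22, 2030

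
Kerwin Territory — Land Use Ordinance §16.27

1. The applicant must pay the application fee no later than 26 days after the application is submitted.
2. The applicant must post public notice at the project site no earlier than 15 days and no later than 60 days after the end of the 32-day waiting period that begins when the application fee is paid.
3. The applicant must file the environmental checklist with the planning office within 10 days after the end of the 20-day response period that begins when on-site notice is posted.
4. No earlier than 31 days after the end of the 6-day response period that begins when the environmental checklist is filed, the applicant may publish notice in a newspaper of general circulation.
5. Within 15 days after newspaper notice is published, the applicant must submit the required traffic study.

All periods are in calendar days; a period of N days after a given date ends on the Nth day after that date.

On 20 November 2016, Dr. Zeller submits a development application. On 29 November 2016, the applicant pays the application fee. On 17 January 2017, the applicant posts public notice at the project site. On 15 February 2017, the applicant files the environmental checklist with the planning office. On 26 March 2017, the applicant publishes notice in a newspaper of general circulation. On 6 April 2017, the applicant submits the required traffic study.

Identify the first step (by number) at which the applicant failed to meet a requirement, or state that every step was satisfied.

Step 1: 26 days after 20 November 2016 (when the application is submitted) is 16 December 2016; done 29 November 2016 — timely.
Step 2: the window is 15–60 days after 31 December 2016 (end of the 32-day waiting period, which began when the application fee is paid on 29 November 2016), so 15 January 2017 through 1 March 2017; 17 January 2017 falls inside that range.
Step 3: 10 days after 6 February 2017 (end of the 20-day response period, which began when on-site notice is posted on 17 January 2017) is 16 February 2017; 15 February 2017 is within that limit.
Step 4: the earliest permitted date is 31 days after 21 February 2017 (end of the 6-day response period, which began when the environmental checklist is filed on 15 February 2017), i.e. 24 March 2017; 26 March 2017 is on or after that date.
Step 5: 15 days after 26 March 2017 (when newspaper notice is published) is 10 April 2017; 6 April 2017 is within that limit.

None — every step was satisfied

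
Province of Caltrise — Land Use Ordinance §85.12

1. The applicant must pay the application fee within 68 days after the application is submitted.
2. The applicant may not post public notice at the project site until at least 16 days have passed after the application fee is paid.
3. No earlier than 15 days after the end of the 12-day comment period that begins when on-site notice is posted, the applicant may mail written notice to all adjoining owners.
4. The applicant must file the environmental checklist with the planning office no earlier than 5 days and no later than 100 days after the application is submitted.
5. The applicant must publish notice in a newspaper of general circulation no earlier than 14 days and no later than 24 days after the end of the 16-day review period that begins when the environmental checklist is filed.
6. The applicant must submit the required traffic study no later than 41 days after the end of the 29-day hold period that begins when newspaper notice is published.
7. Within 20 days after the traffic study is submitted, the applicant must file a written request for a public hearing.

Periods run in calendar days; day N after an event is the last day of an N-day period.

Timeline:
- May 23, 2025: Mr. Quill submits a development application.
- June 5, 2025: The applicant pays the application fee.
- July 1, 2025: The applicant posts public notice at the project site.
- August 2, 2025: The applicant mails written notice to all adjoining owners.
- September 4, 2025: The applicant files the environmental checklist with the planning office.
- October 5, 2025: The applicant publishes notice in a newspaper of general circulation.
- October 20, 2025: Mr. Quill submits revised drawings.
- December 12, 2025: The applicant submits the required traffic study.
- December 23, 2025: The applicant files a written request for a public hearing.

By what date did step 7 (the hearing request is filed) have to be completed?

January 1, 2026

Step 7 runs from December 12, 2025, when the traffic study is submitted. 20 days after December 12, 2025 is January 1, 2026.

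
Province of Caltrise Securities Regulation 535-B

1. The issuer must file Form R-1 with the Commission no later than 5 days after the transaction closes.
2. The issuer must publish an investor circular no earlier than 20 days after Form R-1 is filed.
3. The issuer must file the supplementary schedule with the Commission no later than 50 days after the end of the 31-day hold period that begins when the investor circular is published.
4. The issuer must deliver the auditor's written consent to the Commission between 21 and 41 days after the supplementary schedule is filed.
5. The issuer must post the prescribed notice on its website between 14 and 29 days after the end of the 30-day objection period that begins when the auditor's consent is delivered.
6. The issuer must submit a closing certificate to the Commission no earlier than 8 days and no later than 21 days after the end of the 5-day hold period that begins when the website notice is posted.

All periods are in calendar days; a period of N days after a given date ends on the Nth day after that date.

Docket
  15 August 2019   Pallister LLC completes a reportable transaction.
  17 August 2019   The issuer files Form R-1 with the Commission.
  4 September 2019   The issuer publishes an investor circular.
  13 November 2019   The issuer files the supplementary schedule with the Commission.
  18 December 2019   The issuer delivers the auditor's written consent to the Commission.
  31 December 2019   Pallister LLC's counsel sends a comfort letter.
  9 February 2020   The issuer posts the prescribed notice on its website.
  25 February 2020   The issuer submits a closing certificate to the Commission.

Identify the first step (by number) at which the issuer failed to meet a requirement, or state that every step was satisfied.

Step 1 — counting 5 days from 15 August 2019 (when the transaction closes) gives a deadline of 20 August 2019; done 17 August 2019 — timely.
Step 2 — must wait 20 days from 17 August 2019 (when Form R-1 is filed), so not before 6 September 2019; done 4 September 2019 — 2 days too early.

Step 2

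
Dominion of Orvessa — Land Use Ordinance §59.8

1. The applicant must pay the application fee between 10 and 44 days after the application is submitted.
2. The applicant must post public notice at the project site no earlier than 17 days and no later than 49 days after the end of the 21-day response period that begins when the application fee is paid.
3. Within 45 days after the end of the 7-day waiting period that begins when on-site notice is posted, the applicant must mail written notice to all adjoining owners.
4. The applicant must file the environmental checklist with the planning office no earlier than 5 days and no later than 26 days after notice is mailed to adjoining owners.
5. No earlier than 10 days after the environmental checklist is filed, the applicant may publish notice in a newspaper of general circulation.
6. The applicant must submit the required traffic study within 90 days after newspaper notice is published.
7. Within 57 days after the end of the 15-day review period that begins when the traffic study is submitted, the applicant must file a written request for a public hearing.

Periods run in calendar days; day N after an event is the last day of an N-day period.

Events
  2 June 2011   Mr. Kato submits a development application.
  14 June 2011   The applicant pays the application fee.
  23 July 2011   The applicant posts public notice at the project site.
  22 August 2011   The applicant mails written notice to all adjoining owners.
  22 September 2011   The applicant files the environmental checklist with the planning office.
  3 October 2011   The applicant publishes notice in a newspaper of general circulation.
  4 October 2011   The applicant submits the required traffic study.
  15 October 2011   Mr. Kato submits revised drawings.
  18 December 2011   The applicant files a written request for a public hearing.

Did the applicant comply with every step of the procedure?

No

Step 1 — 10 and 44 days from 2 June 2011 (when the application is submitted) are 12 June 2011 and 16 July 2011 respectively; done 14 June 2011 — within the window.
Step 2 — 17 and 49 days from 5 July 2011 (end of the 21-day response period, which began when the application fee is paid on 14 June 2011) are 22 July 2011 and 23 August 2011 respectively; done 23 July 2011, which is between those dates.
Step 3 — counting 45 days from 30 July 2011 (end of the 7-day waiting period, which began when on-site notice is posted on 23 July 2011) gives a deadline of 13 September 2011; completed 22 August 2011, before the deadline.
Step 4 — 5 and 26 days from 22 August 2011 (when notice is mailed to adjoining owners) are 27 August 2011 and 17 September 2011 respectively; 22 September 2011 is 5 days past the end of the window.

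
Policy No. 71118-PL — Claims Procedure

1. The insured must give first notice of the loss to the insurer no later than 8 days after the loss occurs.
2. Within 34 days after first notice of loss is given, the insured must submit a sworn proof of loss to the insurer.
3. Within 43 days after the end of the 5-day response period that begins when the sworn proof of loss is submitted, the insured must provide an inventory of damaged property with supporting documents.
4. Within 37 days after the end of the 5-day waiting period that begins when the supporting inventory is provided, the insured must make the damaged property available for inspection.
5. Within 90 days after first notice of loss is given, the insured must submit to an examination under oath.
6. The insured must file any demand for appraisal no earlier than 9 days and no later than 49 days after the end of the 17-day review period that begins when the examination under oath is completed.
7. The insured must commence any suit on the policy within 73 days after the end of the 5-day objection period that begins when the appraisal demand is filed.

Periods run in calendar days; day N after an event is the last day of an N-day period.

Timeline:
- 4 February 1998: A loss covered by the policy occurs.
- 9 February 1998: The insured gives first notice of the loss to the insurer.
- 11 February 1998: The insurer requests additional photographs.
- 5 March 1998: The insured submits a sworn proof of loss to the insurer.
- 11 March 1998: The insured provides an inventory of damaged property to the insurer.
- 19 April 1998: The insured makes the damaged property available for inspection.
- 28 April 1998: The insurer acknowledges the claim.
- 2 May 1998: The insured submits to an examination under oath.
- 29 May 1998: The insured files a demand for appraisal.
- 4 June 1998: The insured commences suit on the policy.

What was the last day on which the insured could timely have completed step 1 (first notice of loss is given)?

Step 1 runs from 4 February 1998, when the loss occurs. 8 days after 4 February 1998 is 12 February 1998.

12 February 1998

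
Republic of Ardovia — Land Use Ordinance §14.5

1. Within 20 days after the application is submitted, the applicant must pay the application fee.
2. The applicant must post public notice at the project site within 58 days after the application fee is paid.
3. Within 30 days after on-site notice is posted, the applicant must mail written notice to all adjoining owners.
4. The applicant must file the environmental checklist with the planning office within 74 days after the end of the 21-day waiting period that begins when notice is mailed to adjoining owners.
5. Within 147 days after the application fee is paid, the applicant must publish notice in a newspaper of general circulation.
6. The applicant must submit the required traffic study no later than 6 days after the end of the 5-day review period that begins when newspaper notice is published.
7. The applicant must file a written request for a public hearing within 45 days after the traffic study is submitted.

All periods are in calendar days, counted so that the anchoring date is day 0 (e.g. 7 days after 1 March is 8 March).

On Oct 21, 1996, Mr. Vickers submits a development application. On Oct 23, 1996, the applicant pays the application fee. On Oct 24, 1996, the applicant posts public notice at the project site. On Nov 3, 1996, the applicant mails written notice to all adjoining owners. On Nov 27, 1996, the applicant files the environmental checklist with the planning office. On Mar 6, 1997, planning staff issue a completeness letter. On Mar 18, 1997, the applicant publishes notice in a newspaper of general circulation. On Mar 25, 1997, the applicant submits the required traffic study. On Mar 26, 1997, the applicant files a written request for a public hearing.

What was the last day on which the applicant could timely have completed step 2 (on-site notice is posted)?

Step 2 runs from Oct 23, 1996, when the application fee is paid. 58 days after Oct 23, 1996 is Dec 20, 1996.

Dec 20, 1996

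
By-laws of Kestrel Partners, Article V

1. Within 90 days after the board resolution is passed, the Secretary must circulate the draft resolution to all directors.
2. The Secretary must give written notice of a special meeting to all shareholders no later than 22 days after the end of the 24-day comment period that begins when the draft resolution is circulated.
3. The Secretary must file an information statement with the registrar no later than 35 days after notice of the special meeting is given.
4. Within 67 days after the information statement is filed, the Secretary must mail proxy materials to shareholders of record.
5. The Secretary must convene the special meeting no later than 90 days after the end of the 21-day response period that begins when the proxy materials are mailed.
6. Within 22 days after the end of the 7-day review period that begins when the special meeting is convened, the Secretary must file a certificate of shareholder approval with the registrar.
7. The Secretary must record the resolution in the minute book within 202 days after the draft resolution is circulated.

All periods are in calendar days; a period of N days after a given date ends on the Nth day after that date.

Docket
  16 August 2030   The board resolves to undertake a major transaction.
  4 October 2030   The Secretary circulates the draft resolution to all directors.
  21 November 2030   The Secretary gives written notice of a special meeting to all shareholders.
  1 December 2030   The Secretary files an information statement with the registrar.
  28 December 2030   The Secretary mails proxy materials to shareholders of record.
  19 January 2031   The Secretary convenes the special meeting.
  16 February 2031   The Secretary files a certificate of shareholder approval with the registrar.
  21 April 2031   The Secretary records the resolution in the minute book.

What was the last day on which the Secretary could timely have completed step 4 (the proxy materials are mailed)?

Step 4 runs from 1 December 2030, when the information statement is filed. 67 days after 1 December 2030 is 6 February 2031.

6 February 2031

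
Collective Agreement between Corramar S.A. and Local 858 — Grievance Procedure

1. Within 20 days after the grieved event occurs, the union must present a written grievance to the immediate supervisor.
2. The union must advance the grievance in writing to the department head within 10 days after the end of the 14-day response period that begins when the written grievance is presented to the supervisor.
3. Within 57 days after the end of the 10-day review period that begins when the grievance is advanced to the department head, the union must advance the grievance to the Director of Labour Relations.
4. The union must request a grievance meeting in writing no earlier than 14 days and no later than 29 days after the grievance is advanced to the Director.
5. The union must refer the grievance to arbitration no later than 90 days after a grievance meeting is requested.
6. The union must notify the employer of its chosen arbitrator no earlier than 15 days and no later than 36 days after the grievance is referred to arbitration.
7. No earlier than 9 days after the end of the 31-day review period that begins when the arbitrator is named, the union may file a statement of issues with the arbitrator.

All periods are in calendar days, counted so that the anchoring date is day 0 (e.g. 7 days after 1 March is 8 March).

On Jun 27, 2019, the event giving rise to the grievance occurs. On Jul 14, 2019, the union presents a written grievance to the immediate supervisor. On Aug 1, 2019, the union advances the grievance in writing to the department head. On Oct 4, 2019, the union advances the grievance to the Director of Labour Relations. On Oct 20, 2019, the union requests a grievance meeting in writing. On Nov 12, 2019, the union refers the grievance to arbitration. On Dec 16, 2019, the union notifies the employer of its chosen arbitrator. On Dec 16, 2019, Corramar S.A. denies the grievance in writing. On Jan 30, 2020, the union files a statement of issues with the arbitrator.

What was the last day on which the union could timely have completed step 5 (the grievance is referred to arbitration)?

Step 5 runs from Oct 20, 2019, when a grievance meeting is requested. 90 days after Oct 20, 2019 is Jan 18, 2020.

Jan 18, 2020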